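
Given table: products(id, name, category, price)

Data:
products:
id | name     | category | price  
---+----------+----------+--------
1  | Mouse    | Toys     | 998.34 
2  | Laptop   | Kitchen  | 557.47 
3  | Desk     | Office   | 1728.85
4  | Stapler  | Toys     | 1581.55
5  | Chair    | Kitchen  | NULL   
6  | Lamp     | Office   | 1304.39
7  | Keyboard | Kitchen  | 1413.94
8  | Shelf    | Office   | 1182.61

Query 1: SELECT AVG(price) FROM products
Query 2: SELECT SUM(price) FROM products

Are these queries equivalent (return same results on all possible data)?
No, not equivalent

Query 1 returns: [(1252.45,)]
Query 2 returns: [(8767.15,)]

Reason: AVG vs SUM give different aggregate values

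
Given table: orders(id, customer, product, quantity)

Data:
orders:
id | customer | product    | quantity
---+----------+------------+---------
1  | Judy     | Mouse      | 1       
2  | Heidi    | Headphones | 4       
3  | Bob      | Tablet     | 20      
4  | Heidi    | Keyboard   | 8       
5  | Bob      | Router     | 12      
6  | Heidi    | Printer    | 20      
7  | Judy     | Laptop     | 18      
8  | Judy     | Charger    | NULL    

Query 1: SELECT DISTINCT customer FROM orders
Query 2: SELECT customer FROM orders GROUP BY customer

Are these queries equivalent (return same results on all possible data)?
Yes, equivalent

Both queries return: [('Bob',), ('Heidi',), ('Judy',)]

Reason: Both get unique customers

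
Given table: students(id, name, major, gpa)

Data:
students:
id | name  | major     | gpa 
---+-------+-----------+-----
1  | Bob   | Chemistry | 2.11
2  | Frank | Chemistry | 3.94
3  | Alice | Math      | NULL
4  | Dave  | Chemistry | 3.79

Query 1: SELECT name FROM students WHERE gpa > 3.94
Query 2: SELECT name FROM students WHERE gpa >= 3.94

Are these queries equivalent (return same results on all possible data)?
No, not equivalent

Query 1 returns: []
Query 2 returns: [('Frank',)]

Reason: > vs >= gives different results when gpa = 3.94 exists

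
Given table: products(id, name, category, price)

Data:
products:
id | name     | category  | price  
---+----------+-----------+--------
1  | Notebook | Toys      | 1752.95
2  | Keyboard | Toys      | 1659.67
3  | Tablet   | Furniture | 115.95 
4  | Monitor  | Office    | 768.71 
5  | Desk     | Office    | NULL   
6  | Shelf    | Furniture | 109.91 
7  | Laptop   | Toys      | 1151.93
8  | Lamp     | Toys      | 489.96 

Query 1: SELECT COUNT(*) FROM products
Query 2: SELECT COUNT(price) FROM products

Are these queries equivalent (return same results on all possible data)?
No, not equivalent

Query 1 returns: [(8,)]
Query 2 returns: [(7,)]

Reason: COUNT(*) includes NULLs, COUNT(column) excludes them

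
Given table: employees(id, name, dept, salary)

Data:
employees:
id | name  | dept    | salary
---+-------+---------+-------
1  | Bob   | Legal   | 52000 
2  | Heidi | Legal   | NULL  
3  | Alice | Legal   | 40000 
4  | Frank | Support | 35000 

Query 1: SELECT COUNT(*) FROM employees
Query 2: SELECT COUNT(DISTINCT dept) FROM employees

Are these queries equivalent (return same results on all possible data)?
No, not equivalent

Query 1 returns: [(4,)]
Query 2 returns: [(2,)]

Reason: COUNT(*) counts rows, COUNT(DISTINCT dept) counts unique depts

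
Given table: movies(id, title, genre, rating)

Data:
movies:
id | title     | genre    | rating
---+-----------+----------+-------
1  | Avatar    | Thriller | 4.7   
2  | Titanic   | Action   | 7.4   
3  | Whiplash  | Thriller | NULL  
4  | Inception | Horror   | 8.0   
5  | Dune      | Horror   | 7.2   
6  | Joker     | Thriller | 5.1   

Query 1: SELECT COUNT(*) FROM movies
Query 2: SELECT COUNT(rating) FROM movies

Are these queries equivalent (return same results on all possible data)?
No, not equivalent

Query 1 returns: [(6,)]
Query 2 returns: [(5,)]

Reason: COUNT(*) includes NULLs, COUNT(column) excludes them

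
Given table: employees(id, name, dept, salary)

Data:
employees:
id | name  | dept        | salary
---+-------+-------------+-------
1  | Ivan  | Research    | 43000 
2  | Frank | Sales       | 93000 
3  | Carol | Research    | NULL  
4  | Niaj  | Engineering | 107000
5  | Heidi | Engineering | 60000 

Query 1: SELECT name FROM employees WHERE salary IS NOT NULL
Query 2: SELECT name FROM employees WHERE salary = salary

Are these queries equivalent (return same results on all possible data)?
Yes, equivalent

Both queries return: [('Frank',), ('Heidi',), ('Ivan',), ('Niaj',)]

Reason: IS NOT NULL vs self-equality (both exclude NULLs)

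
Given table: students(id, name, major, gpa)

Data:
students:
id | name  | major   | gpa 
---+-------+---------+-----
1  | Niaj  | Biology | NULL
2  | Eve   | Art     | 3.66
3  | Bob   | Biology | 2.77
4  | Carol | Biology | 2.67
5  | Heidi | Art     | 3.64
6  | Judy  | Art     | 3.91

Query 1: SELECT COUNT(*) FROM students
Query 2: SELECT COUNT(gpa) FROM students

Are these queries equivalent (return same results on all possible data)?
No, not equivalent

Query 1 returns: [(6,)]
Query 2 returns: [(5,)]

Reason: COUNT(*) includes NULLs, COUNT(column) excludes them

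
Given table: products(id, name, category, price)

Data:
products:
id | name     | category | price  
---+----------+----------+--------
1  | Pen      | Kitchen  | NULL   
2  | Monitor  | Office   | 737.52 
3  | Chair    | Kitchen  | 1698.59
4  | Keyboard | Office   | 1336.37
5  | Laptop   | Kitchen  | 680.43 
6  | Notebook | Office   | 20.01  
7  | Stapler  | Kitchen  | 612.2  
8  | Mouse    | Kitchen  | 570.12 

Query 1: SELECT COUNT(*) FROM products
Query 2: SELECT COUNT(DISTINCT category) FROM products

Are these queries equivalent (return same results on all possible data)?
No, not equivalent

Query 1 returns: [(8,)]
Query 2 returns: [(2,)]

Reason: COUNT(*) counts rows, COUNT(DISTINCT category) counts unique categorys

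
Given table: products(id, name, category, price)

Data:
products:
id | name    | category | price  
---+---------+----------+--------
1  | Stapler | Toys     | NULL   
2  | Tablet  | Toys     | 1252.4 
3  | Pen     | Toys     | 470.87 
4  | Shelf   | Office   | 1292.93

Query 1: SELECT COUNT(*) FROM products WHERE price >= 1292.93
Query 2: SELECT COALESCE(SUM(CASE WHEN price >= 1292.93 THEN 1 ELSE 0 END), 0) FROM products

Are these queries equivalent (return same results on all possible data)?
Yes, equivalent

Both queries return: [(1,)]

Reason: COUNT with WHERE vs conditional SUM (COALESCE handles empty-table NULL)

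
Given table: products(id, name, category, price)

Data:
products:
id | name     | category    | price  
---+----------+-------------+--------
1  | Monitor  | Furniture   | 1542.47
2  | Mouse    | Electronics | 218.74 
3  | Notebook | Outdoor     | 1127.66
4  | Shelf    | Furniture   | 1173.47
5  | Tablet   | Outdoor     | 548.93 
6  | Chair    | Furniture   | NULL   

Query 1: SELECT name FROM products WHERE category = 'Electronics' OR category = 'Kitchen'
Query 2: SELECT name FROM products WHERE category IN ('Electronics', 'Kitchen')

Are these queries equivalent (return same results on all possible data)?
Yes, equivalent

Both queries return: [('Mouse',)]

Reason: OR vs IN are equivalent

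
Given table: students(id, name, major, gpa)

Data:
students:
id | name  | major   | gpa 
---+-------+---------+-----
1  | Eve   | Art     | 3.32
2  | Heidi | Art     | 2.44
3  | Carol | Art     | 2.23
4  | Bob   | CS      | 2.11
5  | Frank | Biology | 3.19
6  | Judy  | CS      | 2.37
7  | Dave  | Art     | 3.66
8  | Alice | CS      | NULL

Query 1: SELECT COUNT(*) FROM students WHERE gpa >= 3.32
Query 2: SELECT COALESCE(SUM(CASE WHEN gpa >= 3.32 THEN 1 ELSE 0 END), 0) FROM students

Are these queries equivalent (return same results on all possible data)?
Yes, equivalent

Both queries return: [(2,)]

Reason: COUNT with WHERE vs conditional SUM (COALESCE handles empty-table NULL)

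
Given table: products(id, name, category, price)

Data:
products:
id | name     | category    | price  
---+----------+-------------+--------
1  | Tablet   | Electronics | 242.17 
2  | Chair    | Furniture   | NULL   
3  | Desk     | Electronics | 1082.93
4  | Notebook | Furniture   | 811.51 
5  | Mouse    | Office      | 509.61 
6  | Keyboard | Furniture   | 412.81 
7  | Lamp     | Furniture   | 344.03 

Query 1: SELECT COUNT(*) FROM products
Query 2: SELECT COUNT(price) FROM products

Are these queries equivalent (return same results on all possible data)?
No, not equivalent

Query 1 returns: [(7,)]
Query 2 returns: [(6,)]

Reason: COUNT(*) includes NULLs, COUNT(column) excludes them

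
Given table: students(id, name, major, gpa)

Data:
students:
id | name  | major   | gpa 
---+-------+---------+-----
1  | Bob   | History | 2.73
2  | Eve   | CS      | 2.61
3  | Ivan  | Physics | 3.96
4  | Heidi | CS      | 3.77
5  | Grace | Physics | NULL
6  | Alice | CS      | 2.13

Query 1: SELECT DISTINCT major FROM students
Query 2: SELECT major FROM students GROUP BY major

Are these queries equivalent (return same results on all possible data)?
Yes, equivalent

Both queries return: [('CS',), ('History',), ('Physics',)]

Reason: Both get unique majors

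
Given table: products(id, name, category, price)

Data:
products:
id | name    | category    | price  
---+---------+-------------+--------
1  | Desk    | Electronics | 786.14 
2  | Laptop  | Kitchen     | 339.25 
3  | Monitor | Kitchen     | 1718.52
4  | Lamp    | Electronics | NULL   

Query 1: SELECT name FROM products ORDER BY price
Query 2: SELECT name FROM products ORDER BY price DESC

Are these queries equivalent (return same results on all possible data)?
No, not equivalent

Query 1 returns: [('Lamp',), ('Laptop',), ('Desk',), ('Monitor',)]
Query 2 returns: [('Monitor',), ('Desk',), ('Laptop',), ('Lamp',)]

Reason: ASC vs DESC gives opposite ordering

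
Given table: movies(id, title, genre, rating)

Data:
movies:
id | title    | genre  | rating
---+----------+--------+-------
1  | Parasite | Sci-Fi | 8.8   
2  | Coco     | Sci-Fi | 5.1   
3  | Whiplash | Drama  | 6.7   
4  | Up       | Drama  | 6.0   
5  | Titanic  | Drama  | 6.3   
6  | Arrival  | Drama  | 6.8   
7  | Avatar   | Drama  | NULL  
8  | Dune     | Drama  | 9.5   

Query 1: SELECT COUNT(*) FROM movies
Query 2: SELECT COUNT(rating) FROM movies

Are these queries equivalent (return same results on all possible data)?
No, not equivalent

Query 1 returns: [(8,)]
Query 2 returns: [(7,)]

Reason: COUNT(*) includes NULLs, COUNT(column) excludes them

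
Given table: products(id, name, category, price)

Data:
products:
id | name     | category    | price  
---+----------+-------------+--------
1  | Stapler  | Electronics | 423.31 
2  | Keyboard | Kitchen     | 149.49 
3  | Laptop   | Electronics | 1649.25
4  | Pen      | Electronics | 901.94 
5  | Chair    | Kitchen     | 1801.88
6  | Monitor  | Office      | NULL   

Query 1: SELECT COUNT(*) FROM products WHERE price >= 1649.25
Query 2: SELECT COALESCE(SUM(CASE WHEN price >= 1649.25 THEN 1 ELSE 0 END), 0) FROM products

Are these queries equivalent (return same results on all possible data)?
Yes, equivalent

Both queries return: [(2,)]

Reason: COUNT with WHERE vs conditional SUM (COALESCE handles empty-table NULL)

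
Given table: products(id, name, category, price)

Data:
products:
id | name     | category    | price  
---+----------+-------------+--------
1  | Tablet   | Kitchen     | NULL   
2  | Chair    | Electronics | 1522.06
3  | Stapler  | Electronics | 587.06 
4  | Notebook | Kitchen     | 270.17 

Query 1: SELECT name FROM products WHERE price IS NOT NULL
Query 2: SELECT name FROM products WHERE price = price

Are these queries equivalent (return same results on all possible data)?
Yes, equivalent

Both queries return: [('Chair',), ('Notebook',), ('Stapler',)]

Reason: IS NOT NULL vs self-equality (both exclude NULLs)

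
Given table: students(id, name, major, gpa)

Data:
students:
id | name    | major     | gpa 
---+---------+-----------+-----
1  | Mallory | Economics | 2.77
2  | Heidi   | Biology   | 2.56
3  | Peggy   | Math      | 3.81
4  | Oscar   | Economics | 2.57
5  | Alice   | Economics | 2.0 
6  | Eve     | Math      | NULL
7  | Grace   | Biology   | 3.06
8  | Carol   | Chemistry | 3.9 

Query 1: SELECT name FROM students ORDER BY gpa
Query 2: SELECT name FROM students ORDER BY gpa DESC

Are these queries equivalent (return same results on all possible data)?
No, not equivalent

Query 1 returns: [('Eve',), ('Alice',), ('Heidi',), ('Oscar',), ('Mallory',), ('Grace',), ('Peggy',), ('Carol',)]
Query 2 returns: [('Carol',), ('Peggy',), ('Grace',), ('Mallory',), ('Oscar',), ('Heidi',), ('Alice',), ('Eve',)]

Reason: ASC vs DESC gives opposite ordering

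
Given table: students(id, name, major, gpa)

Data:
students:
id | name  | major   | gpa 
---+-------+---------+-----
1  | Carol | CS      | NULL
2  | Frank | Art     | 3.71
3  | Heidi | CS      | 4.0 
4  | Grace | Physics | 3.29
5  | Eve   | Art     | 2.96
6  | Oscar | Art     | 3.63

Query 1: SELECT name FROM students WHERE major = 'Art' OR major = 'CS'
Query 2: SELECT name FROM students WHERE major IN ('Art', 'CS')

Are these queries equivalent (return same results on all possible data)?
Yes, equivalent

Both queries return: [('Carol',), ('Eve',), ('Frank',), ('Heidi',), ('Oscar',)]

Reason: OR vs IN are equivalent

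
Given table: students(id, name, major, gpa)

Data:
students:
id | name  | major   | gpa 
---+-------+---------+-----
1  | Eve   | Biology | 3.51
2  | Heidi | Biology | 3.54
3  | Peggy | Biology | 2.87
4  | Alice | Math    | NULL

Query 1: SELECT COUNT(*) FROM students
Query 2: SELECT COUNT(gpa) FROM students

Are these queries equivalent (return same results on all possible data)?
No, not equivalent

Query 1 returns: [(4,)]
Query 2 returns: [(3,)]

Reason: COUNT(*) includes NULLs, COUNT(column) excludes them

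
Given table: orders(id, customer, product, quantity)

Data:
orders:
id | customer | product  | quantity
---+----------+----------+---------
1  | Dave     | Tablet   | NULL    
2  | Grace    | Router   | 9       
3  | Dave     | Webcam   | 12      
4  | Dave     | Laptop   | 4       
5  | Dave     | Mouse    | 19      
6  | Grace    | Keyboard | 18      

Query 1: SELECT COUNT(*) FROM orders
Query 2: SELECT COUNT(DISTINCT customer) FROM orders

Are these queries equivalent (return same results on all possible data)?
No, not equivalent

Query 1 returns: [(6,)]
Query 2 returns: [(2,)]

Reason: COUNT(*) counts rows, COUNT(DISTINCT customer) counts unique customers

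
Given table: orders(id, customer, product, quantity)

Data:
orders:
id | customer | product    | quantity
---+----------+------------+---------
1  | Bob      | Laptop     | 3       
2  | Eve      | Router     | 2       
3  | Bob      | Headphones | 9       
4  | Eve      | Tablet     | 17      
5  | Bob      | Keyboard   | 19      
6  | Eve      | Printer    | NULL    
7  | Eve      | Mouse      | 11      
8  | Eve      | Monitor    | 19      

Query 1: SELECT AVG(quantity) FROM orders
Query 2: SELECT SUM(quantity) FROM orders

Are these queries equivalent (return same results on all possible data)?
No, not equivalent

Query 1 returns: [(11.428571428571429,)]
Query 2 returns: [(80,)]

Reason: AVG vs SUM give different aggregate values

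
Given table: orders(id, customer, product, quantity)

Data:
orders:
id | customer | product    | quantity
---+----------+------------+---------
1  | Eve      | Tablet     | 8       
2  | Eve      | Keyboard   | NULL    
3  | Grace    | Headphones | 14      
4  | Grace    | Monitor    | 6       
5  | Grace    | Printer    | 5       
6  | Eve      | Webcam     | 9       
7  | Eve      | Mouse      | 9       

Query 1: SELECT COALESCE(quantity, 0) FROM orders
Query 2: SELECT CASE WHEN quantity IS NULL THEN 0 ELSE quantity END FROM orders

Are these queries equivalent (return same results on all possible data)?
Yes, equivalent

Both queries return: [(0,), (5,), (6,), (8,), (9,), (9,), (14,)]

Reason: COALESCE vs CASE for NULL handling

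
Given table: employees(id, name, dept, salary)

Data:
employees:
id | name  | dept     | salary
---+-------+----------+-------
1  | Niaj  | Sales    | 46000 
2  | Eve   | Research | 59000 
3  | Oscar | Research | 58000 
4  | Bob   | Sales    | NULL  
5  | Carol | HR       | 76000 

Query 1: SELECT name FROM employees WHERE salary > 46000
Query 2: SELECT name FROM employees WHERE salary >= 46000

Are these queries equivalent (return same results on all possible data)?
No, not equivalent

Query 1 returns: [('Eve',), ('Oscar',), ('Carol',)]
Query 2 returns: [('Niaj',), ('Eve',), ('Oscar',), ('Carol',)]

Reason: > vs >= gives different results when salary = 46000 exists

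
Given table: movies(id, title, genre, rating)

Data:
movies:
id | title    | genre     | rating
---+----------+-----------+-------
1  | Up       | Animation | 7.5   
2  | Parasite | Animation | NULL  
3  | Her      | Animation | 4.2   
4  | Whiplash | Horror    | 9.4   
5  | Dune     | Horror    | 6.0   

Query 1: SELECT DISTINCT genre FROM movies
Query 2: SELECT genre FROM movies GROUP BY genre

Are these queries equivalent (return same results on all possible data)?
Yes, equivalent

Both queries return: [('Animation',), ('Horror',)]

Reason: Both get unique genres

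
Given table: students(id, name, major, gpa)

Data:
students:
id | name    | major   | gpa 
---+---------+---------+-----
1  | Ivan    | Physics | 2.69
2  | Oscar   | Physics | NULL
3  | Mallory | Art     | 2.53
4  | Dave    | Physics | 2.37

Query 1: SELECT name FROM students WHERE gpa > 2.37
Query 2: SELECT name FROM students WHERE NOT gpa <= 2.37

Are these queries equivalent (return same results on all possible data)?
Yes, equivalent

Both queries return: [('Ivan',), ('Mallory',)]

Reason: Both filter gpa > 2.37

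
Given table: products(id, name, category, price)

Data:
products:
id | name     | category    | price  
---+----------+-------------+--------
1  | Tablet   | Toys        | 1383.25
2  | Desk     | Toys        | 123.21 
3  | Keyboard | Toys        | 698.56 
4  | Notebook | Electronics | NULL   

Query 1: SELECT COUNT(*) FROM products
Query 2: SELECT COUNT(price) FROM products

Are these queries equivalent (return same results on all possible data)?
No, not equivalent

Query 1 returns: [(4,)]
Query 2 returns: [(3,)]

Reason: COUNT(*) includes NULLs, COUNT(column) excludes them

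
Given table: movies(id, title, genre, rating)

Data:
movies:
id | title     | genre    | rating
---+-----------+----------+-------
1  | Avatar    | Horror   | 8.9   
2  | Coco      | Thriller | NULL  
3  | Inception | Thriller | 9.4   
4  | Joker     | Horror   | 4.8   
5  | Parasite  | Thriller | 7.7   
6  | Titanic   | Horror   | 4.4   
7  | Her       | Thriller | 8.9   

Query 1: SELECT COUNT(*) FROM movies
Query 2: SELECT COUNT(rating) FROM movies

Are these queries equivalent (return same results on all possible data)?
No, not equivalent

Query 1 returns: [(7,)]
Query 2 returns: [(6,)]

Reason: COUNT(*) includes NULLs, COUNT(column) excludes them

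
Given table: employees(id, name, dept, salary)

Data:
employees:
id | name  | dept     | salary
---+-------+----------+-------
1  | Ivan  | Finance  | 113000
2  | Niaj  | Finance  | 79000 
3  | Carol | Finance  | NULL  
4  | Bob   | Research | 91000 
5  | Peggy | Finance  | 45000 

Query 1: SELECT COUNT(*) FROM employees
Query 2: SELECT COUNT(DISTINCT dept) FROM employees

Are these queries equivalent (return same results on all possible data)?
No, not equivalent

Query 1 returns: [(5,)]
Query 2 returns: [(2,)]

Reason: COUNT(*) counts rows, COUNT(DISTINCT dept) counts unique depts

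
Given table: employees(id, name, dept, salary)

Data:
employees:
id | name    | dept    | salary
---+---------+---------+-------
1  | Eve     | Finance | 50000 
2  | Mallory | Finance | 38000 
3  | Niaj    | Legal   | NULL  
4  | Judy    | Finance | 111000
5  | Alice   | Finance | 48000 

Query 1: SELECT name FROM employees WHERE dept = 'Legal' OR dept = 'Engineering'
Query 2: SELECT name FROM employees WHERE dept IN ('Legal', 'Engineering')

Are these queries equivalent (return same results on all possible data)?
Yes, equivalent

Both queries return: [('Niaj',)]

Reason: OR vs IN are equivalent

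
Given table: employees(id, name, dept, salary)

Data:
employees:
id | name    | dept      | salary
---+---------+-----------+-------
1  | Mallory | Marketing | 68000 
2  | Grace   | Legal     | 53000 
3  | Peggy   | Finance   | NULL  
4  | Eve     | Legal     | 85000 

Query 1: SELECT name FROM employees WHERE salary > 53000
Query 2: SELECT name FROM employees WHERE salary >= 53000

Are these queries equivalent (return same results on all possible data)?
No, not equivalent

Query 1 returns: [('Mallory',), ('Eve',)]
Query 2 returns: [('Mallory',), ('Grace',), ('Eve',)]

Reason: > vs >= gives different results when salary = 53000 exists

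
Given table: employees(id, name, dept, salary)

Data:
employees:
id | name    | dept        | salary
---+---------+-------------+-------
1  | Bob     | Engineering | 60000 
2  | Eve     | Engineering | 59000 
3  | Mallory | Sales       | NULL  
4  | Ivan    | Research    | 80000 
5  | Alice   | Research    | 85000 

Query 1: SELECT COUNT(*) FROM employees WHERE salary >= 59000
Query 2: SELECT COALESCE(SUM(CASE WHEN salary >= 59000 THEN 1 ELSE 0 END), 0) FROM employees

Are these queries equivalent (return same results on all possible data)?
Yes, equivalent

Both queries return: [(4,)]

Reason: COUNT with WHERE vs conditional SUM (COALESCE handles empty-table NULL)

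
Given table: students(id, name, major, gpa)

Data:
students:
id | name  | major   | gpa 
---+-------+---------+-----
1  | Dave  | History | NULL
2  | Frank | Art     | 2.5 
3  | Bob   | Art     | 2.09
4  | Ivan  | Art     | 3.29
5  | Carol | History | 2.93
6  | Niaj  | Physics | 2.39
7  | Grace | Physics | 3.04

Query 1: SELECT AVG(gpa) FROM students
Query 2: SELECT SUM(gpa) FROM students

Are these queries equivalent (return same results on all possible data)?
No, not equivalent

Query 1 returns: [(2.706666666666667,)]
Query 2 returns: [(16.240000000000002,)]

Reason: AVG vs SUM give different aggregate values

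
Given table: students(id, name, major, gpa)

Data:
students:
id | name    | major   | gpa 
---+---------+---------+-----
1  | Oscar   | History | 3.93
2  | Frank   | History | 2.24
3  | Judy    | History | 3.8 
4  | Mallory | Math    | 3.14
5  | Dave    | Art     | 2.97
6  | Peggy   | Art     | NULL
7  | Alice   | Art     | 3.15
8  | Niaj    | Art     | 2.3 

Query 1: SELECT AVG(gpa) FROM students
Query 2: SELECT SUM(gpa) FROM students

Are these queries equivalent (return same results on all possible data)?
No, not equivalent

Query 1 returns: [(3.075714285714286,)]
Query 2 returns: [(21.53,)]

Reason: AVG vs SUM give different aggregate values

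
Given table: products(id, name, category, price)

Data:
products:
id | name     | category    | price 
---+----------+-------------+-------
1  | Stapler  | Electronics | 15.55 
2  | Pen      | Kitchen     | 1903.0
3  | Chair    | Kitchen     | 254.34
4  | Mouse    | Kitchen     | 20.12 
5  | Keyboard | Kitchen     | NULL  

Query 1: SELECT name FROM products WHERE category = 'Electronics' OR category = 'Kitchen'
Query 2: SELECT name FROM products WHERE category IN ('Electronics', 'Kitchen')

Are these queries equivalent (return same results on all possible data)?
Yes, equivalent

Both queries return: [('Chair',), ('Keyboard',), ('Mouse',), ('Pen',), ('Stapler',)]

Reason: OR vs IN are equivalent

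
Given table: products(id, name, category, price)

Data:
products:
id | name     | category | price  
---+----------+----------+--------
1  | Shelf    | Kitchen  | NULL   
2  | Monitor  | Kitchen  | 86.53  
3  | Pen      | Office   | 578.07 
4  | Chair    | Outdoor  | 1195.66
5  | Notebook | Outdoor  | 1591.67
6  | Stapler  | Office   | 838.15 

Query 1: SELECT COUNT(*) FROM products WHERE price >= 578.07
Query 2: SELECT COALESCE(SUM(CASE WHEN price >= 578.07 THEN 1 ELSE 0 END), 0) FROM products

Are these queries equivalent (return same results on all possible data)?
Yes, equivalent

Both queries return: [(4,)]

Reason: COUNT with WHERE vs conditional SUM (COALESCE handles empty-table NULL)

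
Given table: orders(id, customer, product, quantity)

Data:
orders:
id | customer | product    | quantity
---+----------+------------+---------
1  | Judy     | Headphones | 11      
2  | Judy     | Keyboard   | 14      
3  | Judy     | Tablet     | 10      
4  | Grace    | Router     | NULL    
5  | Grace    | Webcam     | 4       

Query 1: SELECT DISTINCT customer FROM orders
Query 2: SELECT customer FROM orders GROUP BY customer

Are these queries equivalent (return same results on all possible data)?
Yes, equivalent

Both queries return: [('Grace',), ('Judy',)]

Reason: Both get unique customers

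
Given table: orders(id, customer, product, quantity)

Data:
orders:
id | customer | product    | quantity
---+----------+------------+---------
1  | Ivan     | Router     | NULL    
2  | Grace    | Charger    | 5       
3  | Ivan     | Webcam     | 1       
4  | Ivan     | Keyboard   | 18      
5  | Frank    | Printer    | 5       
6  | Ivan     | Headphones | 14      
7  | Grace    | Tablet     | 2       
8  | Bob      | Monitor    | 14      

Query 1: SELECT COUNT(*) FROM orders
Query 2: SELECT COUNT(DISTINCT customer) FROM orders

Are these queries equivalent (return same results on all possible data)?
No, not equivalent

Query 1 returns: [(8,)]
Query 2 returns: [(4,)]

Reason: COUNT(*) counts rows, COUNT(DISTINCT customer) counts unique customers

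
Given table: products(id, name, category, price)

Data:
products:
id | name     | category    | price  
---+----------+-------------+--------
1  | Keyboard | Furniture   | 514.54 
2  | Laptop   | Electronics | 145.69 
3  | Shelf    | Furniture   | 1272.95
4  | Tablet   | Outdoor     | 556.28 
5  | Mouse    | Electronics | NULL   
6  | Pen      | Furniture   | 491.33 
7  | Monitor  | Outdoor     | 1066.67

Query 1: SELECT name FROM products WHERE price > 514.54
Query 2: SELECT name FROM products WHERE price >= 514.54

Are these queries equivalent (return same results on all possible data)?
No, not equivalent

Query 1 returns: [('Shelf',), ('Tablet',), ('Monitor',)]
Query 2 returns: [('Keyboard',), ('Shelf',), ('Tablet',), ('Monitor',)]

Reason: > vs >= gives different results when price = 514.54 exists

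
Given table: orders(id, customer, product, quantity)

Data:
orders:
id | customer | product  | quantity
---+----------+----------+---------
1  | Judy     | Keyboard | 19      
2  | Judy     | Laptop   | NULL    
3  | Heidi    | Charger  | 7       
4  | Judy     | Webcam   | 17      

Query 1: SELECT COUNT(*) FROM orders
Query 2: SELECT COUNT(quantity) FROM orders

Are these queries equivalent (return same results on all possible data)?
No, not equivalent

Query 1 returns: [(4,)]
Query 2 returns: [(3,)]

Reason: COUNT(*) includes NULLs, COUNT(column) excludes them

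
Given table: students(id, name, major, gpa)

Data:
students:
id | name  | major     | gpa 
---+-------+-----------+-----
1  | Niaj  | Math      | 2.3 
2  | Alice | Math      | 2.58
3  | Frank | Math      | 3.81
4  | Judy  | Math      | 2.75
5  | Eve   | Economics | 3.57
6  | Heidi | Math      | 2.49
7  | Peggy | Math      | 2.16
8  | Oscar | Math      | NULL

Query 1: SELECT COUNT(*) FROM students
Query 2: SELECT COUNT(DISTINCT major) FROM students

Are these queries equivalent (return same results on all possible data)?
No, not equivalent

Query 1 returns: [(8,)]
Query 2 returns: [(2,)]

Reason: COUNT(*) counts rows, COUNT(DISTINCT major) counts unique majors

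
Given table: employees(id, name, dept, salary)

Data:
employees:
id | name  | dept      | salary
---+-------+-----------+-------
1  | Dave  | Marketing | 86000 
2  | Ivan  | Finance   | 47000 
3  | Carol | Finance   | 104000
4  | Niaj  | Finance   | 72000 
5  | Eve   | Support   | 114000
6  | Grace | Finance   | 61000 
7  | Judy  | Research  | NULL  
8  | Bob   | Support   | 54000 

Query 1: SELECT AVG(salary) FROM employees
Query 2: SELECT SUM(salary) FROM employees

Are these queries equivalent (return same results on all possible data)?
No, not equivalent

Query 1 returns: [(76857.14285714286,)]
Query 2 returns: [(538000,)]

Reason: AVG vs SUM give different aggregate values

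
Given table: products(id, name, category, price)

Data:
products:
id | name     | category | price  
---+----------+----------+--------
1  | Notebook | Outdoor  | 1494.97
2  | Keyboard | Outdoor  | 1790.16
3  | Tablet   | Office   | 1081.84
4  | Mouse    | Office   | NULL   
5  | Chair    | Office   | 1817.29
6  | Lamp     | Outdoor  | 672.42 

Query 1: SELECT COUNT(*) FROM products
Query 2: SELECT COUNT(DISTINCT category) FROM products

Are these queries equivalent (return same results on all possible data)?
No, not equivalent

Query 1 returns: [(6,)]
Query 2 returns: [(2,)]

Reason: COUNT(*) counts rows, COUNT(DISTINCT category) counts unique categorys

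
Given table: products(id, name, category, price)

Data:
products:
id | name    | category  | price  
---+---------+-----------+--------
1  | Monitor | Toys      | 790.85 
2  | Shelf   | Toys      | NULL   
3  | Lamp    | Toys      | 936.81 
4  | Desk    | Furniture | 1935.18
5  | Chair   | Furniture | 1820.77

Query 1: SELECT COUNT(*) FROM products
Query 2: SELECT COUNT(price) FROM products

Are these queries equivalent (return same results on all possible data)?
No, not equivalent

Query 1 returns: [(5,)]
Query 2 returns: [(4,)]

Reason: COUNT(*) includes NULLs, COUNT(column) excludes them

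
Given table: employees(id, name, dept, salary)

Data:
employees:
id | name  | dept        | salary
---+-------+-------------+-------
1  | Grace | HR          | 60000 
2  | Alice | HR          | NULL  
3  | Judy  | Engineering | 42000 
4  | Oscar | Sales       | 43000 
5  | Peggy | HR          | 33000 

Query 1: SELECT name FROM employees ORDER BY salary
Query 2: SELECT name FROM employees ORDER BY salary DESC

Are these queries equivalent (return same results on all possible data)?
No, not equivalent

Query 1 returns: [('Alice',), ('Peggy',), ('Judy',), ('Oscar',), ('Grace',)]
Query 2 returns: [('Grace',), ('Oscar',), ('Judy',), ('Peggy',), ('Alice',)]

Reason: ASC vs DESC gives opposite ordering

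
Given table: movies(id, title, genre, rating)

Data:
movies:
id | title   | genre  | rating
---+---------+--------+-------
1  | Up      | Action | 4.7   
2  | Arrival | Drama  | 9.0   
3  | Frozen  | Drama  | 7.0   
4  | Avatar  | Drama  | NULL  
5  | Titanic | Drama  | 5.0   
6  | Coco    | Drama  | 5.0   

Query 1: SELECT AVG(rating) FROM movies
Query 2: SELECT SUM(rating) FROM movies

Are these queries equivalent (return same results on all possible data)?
No, not equivalent

Query 1 returns: [(6.14,)]
Query 2 returns: [(30.7,)]

Reason: AVG vs SUM give different aggregate values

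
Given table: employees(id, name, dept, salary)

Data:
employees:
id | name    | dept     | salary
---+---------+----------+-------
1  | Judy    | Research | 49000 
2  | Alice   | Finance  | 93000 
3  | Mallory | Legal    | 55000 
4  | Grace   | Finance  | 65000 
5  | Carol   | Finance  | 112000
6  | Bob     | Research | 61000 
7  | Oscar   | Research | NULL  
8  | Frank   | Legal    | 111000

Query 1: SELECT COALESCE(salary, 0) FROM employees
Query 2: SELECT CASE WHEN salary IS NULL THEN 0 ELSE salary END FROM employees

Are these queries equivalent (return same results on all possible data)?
Yes, equivalent

Both queries return: [(0,), (49000,), (55000,), (61000,), (65000,), (93000,), (111000,), (112000,)]

Reason: COALESCE vs CASE for NULL handling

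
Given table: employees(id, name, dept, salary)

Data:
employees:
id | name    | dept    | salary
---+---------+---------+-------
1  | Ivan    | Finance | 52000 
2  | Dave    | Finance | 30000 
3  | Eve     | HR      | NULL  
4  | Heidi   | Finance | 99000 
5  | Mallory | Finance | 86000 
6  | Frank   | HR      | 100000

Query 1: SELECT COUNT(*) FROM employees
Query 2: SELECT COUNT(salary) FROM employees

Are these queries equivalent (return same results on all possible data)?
No, not equivalent

Query 1 returns: [(6,)]
Query 2 returns: [(5,)]

Reason: COUNT(*) includes NULLs, COUNT(column) excludes them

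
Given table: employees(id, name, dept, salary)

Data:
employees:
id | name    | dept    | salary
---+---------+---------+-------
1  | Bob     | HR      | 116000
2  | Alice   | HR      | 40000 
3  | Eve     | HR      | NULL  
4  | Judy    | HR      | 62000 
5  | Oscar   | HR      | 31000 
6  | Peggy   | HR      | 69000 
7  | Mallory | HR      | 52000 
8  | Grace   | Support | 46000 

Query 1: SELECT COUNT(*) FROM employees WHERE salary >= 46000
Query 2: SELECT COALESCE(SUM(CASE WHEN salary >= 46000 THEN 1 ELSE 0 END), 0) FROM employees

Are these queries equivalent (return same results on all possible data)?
Yes, equivalent

Both queries return: [(5,)]

Reason: COUNT with WHERE vs conditional SUM (COALESCE handles empty-table NULL)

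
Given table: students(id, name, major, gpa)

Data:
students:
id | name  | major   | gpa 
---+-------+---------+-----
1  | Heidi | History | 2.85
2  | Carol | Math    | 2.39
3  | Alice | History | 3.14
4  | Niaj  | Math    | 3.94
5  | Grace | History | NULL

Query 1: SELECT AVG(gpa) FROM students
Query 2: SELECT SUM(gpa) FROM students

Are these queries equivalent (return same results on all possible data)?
No, not equivalent

Query 1 returns: [(3.08,)]
Query 2 returns: [(12.32,)]

Reason: AVG vs SUM give different aggregate values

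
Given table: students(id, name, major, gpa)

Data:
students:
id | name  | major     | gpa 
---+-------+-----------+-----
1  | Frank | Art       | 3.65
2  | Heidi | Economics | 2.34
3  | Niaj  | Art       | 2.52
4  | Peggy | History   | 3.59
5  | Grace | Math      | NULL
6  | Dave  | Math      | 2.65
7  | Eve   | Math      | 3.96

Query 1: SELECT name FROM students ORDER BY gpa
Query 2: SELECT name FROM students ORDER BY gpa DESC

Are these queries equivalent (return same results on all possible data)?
No, not equivalent

Query 1 returns: [('Grace',), ('Heidi',), ('Niaj',), ('Dave',), ('Peggy',), ('Frank',), ('Eve',)]
Query 2 returns: [('Eve',), ('Frank',), ('Peggy',), ('Dave',), ('Niaj',), ('Heidi',), ('Grace',)]

Reason: ASC vs DESC gives opposite ordering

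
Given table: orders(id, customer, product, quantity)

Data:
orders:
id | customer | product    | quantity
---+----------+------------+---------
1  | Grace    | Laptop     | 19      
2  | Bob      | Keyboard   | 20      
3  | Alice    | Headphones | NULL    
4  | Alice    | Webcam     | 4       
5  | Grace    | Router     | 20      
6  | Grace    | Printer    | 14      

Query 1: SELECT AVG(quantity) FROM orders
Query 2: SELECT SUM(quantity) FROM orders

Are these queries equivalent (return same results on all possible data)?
No, not equivalent

Query 1 returns: [(15.4,)]
Query 2 returns: [(77,)]

Reason: AVG vs SUM give different aggregate values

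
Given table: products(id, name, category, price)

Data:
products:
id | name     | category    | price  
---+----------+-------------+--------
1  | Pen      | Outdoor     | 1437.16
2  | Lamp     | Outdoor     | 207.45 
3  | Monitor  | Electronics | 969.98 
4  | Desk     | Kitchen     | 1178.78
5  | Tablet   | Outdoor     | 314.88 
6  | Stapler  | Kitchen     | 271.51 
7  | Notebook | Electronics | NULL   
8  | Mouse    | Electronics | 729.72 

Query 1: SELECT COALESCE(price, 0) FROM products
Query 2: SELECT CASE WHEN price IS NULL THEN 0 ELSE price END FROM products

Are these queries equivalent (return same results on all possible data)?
Yes, equivalent

Both queries return: [(0,), (207.45,), (271.51,), (314.88,), (729.72,), (969.98,), (1178.78,), (1437.16,)]

Reason: COALESCE vs CASE for NULL handling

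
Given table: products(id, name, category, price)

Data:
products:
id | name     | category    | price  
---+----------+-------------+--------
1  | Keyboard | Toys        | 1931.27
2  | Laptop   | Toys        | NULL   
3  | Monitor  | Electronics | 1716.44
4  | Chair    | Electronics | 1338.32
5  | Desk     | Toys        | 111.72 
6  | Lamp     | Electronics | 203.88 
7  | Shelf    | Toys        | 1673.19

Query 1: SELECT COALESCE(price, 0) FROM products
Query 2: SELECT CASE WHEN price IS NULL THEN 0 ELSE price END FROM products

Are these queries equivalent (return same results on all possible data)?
Yes, equivalent

Both queries return: [(0,), (111.72,), (203.88,), (1338.32,), (1673.19,), (1716.44,), (1931.27,)]

Reason: COALESCE vs CASE for NULL handling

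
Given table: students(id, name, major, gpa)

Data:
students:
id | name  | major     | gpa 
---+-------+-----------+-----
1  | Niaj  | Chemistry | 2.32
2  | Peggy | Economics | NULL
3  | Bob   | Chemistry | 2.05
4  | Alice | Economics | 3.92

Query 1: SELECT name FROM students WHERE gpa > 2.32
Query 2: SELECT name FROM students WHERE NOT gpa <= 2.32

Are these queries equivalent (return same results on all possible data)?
Yes, equivalent

Both queries return: [('Alice',)]

Reason: Both filter gpa > 2.32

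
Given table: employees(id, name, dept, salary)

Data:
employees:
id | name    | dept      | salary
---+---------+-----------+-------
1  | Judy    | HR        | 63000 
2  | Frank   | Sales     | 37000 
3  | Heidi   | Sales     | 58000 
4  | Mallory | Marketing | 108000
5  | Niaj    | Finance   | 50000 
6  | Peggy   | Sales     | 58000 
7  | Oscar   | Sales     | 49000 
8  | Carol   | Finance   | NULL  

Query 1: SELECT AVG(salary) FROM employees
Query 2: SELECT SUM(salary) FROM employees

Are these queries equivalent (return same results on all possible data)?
No, not equivalent

Query 1 returns: [(60428.57142857143,)]
Query 2 returns: [(423000,)]

Reason: AVG vs SUM give different aggregate values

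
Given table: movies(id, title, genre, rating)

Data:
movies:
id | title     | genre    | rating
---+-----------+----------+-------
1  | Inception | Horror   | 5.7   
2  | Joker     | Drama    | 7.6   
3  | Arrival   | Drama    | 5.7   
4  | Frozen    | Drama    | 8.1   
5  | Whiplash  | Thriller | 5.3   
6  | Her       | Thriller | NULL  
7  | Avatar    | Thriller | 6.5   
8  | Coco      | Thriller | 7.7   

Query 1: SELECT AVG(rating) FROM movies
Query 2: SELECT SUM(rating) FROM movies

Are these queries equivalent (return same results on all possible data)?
No, not equivalent

Query 1 returns: [(6.6571428571428575,)]
Query 2 returns: [(46.6,)]

Reason: AVG vs SUM give different aggregate values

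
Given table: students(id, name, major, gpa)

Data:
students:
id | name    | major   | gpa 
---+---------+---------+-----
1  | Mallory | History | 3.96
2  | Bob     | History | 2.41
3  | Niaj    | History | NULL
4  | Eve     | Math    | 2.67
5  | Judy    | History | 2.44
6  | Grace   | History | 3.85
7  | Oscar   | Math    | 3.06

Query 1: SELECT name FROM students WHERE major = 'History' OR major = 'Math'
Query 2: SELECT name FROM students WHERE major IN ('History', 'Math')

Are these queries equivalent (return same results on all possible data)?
Yes, equivalent

Both queries return: [('Bob',), ('Eve',), ('Grace',), ('Judy',), ('Mallory',), ('Niaj',), ('Oscar',)]

Reason: OR vs IN are equivalent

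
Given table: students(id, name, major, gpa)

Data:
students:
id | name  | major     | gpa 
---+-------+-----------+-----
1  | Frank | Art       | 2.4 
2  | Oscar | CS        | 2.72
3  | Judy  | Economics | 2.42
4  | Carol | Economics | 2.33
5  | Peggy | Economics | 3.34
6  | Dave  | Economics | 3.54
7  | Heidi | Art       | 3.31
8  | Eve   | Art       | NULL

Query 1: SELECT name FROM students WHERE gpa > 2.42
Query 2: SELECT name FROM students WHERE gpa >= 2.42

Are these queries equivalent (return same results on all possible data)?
No, not equivalent

Query 1 returns: [('Oscar',), ('Peggy',), ('Dave',), ('Heidi',)]
Query 2 returns: [('Oscar',), ('Judy',), ('Peggy',), ('Dave',), ('Heidi',)]

Reason: > vs >= gives different results when gpa = 2.42 exists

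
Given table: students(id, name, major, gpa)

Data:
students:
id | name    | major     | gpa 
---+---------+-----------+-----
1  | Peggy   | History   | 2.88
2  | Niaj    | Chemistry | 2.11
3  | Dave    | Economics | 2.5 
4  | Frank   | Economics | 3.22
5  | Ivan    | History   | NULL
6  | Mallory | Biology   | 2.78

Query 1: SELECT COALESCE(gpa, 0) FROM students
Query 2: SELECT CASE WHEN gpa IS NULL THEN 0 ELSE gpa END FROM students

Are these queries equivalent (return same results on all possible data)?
Yes, equivalent

Both queries return: [(0,), (2.11,), (2.5,), (2.78,), (2.88,), (3.22,)]

Reason: COALESCE vs CASE for NULL handling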